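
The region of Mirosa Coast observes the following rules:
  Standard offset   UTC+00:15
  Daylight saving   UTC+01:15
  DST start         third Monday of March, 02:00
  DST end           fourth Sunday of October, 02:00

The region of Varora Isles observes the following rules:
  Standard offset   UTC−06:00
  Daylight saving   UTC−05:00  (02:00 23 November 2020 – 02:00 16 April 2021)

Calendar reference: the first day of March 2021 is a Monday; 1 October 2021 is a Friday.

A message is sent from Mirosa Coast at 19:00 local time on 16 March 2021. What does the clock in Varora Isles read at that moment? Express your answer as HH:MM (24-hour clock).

12:45

1 March 2021 is a Monday, so the first Monday is March 1 and the third is March 15.
1 October 2021 is a Friday, so the first Sunday is October 3 and the fourth is October 24.
16 March 2021 falls between 15 March and 24 October, so daylight saving is in effect and Mirosa Coast is at UTC+01:15.
19:00 Mirosa Coast − 1h15m = 17:45 UTC.
At the standard offset (UTC−06:00), 17:45 UTC − 6h = 11:45 Varora Isles standard time.
The standard-time date in Varora Isles, 16 March 2021, falls between 23 November 2020 and 16 April 2021, so daylight saving is in effect and Varora Isles is at UTC−05:00.
17:45 UTC − 5h = 12:45 Varora Isles.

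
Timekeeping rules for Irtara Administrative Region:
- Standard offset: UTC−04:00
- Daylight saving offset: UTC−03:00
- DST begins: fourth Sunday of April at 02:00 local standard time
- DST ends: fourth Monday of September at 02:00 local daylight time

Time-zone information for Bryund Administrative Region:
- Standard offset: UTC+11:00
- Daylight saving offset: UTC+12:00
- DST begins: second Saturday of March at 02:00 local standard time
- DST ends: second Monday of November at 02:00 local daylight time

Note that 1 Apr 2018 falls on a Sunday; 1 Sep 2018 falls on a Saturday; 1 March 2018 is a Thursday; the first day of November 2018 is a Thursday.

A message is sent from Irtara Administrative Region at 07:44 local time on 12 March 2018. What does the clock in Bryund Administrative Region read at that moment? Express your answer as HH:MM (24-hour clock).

1 April 2018 is a Sunday, so the first Sunday is April 1 and the fourth is April 22.
1 September 2018 is a Saturday, so the first Monday is September 3 and the fourth is September 24.
Daylight saving runs 22 April – 24 September; 12 March 2018 is outside that window, so Irtara Administrative Region is on standard time at UTC−04:00.
07:44 Irtara Administrative Region + 4h = 11:44 UTC.
1 March 2018 is a Thursday, so the first Saturday is March 3 and the second is March 10.
1 November 2018 is a Thursday, so the first Monday is November 5 and the second is November 12.
At the standard offset (UTC+11:00), 11:44 UTC + 11h = 22:44 Bryund Administrative Region standard time.
Daylight saving runs 10 March – 12 November; the standard-time date in Bryund Administrative Region, 12 March 2018, is inside that window, so Bryund Administrative Region is at UTC+12:00.
11:44 UTC + 12h = 23:44 Bryund Administrative Region.

23:44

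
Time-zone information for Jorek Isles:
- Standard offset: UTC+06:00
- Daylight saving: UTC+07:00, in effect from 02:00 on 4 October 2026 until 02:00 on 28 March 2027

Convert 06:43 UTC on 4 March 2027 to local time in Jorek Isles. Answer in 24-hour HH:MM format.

At the standard offset (UTC+06:00), 06:43 UTC + 6h = 12:43 Jorek Isles standard time.
The standard-time date in Jorek Isles, 4 March 2027, lies within the daylight-saving period (4 October 2026 – 28 March 2027), so Jorek Isles is on daylight time, UTC+07:00.
06:43 UTC + 7h = 13:43 local.

13:43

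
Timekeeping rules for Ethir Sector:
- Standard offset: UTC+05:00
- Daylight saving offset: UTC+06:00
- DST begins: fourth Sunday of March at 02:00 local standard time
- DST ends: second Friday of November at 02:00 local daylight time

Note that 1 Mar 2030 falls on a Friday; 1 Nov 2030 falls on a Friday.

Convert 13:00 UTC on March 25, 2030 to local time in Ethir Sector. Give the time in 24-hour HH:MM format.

19:00

1 March 2030 is a Friday, so the first Sunday is March 3 and the fourth is March 24.
1 November 2030 is a Friday, so the first Friday is November 1 and the second is November 8.
At the standard offset (UTC+05:00), 13:00 UTC + 5h = 18:00 Ethir Sector standard time.
The standard-time date in Ethir Sector, March 25, 2030, lies within the daylight-saving period (24 March – 8 November), so Ethir Sector is on daylight time, UTC+06:00.
13:00 UTC + 6h = 19:00 local.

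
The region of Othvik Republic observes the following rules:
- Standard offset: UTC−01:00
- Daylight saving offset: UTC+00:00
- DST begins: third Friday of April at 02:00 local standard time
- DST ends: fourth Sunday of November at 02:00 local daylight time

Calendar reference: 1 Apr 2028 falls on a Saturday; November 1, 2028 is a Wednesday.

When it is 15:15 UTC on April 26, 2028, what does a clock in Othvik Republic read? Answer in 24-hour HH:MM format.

1 April 2028 is a Saturday, so the first Friday is April 7 and the third is April 21.
1 November 2028 is a Wednesday, so the first Sunday is November 5 and the fourth is November 26.
At the standard offset (UTC−01:00), 15:15 UTC − 1h = 14:15 Othvik Republic standard time.
Daylight saving runs 21 April – 26 November; the standard-time date in Othvik Republic, April 26, 2028, is inside that window, so Othvik Republic is at UTC+00:00.
15:15 UTC + 0h = 15:15 local.

15:15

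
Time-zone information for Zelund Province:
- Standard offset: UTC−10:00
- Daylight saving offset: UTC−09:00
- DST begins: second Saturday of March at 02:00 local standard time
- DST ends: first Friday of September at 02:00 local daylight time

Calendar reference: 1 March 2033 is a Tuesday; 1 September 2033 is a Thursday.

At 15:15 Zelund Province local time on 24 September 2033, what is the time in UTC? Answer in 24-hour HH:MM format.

1 March 2033 is a Tuesday, so the first Saturday is March 5 and the second is March 12.
1 September 2033 is a Thursday, so the first Friday is September 2.
24 September 2033 is outside the daylight-saving period (12 March – 2 September), so Zelund Province is on standard time, UTC−10:00.
15:15 local + 10h = 01:15 UTC (rolling into the next day, 25 September 2033).

01:15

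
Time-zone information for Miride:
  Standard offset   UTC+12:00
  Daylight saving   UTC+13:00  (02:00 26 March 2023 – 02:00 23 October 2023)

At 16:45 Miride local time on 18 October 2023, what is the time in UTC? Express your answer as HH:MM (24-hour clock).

03:45

18 October 2023 lies within the daylight-saving period (26 March – 23 October), so Miride is on daylight time, UTC+13:00.
16:45 local − 13h = 03:45 UTC.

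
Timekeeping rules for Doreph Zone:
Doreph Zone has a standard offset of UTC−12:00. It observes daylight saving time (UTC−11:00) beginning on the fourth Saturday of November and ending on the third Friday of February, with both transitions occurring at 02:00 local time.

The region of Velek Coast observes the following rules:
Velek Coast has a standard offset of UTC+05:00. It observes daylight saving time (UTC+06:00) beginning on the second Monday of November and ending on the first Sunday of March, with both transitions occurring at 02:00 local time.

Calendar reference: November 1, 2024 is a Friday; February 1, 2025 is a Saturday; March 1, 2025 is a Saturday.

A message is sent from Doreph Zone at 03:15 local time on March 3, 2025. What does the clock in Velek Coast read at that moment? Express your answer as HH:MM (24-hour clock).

1 November 2024 is a Friday, so the first Saturday is November 2 and the fourth is November 23.
1 February 2025 is a Saturday, so the first Friday is February 7 and the third is February 21.
Daylight saving runs 23 November 2024 – 21 February 2025; March 3, 2025 is outside that window, so Doreph Zone is on standard time at UTC−12:00.
03:15 Doreph Zone + 12h = 15:15 UTC.
1 November 2024 is a Friday, so the first Monday is November 4 and the second is November 11.
1 March 2025 is a Saturday, so the first Sunday is March 2.
At the standard offset (UTC+05:00), 15:15 UTC + 5h = 20:15 Velek Coast standard time.
The standard-time date in Velek Coast, March 3, 2025, does not fall between 11 November 2024 and 2 March 2025, so daylight saving is not in effect and Velek Coast is at UTC+05:00.
15:15 UTC + 5h = 20:15 Velek Coast.

20:15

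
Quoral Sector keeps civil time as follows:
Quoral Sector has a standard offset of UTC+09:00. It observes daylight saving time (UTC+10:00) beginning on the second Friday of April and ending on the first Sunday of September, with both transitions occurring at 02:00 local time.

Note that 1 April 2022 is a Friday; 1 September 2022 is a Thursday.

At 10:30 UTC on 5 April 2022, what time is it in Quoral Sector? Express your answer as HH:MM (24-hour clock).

19:30

1 April 2022 is a Friday, so the first Friday is April 1 and the second is April 8.
1 September 2022 is a Thursday, so the first Sunday is September 4.
At the standard offset (UTC+09:00), 10:30 UTC + 9h = 19:30 Quoral Sector standard time.
Daylight saving runs 8 April – 4 September; the standard-time date in Quoral Sector, 5 April 2022, is outside that window, so Quoral Sector is on standard time at UTC+09:00.
10:30 UTC + 9h = 19:30 local.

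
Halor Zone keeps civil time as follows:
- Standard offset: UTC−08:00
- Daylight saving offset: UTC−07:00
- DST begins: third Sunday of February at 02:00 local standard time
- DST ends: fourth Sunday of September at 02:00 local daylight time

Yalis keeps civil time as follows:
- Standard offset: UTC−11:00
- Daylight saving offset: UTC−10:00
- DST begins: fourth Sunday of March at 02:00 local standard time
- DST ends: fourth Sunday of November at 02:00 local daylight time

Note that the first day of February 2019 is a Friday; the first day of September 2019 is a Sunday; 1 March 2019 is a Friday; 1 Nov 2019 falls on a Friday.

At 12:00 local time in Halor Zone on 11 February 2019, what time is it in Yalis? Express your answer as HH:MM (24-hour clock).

09:00

1 February 2019 is a Friday, so the first Sunday is February 3 and the third is February 17.
1 September 2019 is a Sunday, so the first Sunday is September 1 and the fourth is September 22.
11 February 2019 is outside the daylight-saving period (17 February – 22 September), so Halor Zone is on standard time, UTC−08:00.
12:00 Halor Zone + 8h = 20:00 UTC.
1 March 2019 is a Friday, so the first Sunday is March 3 and the fourth is March 24.
1 November 2019 is a Friday, so the first Sunday is November 3 and the fourth is November 24.
At the standard offset (UTC−11:00), 20:00 UTC − 11h = 09:00 Yalis standard time.
Daylight saving runs 24 March – 24 November; the standard-time date in Yalis, 11 February 2019, is outside that window, so Yalis is on standard time at UTC−11:00.
20:00 UTC − 11h = 09:00 Yalis.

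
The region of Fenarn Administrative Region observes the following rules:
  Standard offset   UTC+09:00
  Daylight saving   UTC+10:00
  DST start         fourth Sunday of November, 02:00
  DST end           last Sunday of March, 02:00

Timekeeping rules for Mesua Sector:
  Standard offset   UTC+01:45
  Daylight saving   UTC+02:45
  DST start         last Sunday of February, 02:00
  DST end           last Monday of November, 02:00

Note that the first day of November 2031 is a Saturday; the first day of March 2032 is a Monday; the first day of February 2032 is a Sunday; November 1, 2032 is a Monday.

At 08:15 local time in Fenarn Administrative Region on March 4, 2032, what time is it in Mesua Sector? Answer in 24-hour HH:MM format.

01:00

1 November 2031 is a Saturday, so the first Sunday is November 2 and the fourth is November 23.
1 March 2032 is a Monday, so Sundays fall on 7, 14, 21, 28; the last is March 28.
March 4, 2032 lies within the daylight-saving period (23 November 2031 – 28 March 2032), so Fenarn Administrative Region is on daylight time, UTC+10:00.
08:15 Fenarn Administrative Region − 10h = 22:15 UTC (rolling into the previous day, 3 March 2032).
1 February 2032 is a Sunday, so Sundays fall on 1, 8, 15, 22, 29; the last is February 29.
1 November 2032 is a Monday, so Mondays fall on 1, 8, 15, 22, 29; the last is November 29.
At the standard offset (UTC+01:45), 22:15 UTC + 1h45m = 00:00 Mesua Sector standard time (rolling into the next day, 4 March 2032).
Daylight saving runs 29 February – 29 November; the standard-time date in Mesua Sector, March 4, 2032, is inside that window, so Mesua Sector is at UTC+02:45.
22:15 UTC + 2h45m = 01:00 Mesua Sector (rolling into the next day, 4 March 2032).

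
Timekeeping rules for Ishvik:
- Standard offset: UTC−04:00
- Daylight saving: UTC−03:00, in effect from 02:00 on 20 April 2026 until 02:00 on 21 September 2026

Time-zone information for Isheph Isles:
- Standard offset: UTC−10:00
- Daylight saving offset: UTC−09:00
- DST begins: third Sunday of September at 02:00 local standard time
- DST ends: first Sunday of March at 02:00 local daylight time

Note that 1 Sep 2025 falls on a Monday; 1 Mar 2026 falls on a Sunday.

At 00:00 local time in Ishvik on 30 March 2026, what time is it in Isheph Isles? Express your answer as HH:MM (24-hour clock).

18:00

Daylight saving runs 20 April – 21 September; 30 March 2026 is outside that window, so Ishvik is on standard time at UTC−04:00.
00:00 Ishvik + 4h = 04:00 UTC.
1 September 2025 is a Monday, so the first Sunday is September 7 and the third is September 21.
1 March 2026 is a Sunday, so the first Sunday is March 1.
At the standard offset (UTC−10:00), 04:00 UTC − 10h = 18:00 Isheph Isles standard time (rolling into the previous day, 29 March 2026).
The standard-time date in Isheph Isles, 29 March 2026, does not fall between 21 September 2025 and 1 March 2026, so daylight saving is not in effect and Isheph Isles is at UTC−10:00.
04:00 UTC − 10h = 18:00 Isheph Isles (rolling into the previous day, 29 March 2026).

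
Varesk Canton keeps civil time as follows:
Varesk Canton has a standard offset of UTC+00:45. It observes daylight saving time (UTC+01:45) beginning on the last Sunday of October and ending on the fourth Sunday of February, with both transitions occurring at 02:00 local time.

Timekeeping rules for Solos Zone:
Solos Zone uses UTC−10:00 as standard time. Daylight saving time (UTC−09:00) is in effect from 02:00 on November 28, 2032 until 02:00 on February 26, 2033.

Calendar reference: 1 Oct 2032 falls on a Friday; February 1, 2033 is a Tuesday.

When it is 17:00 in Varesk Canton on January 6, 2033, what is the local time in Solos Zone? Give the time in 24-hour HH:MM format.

1 October 2032 is a Friday, so Sundays fall on 3, 10, 17, 24, 31; the last is October 31.
1 February 2033 is a Tuesday, so the first Sunday is February 6 and the fourth is February 27.
January 6, 2033 lies within the daylight-saving period (31 October 2032 – 27 February 2033), so Varesk Canton is on daylight time, UTC+01:45.
17:00 Varesk Canton − 1h45m = 15:15 UTC.
At the standard offset (UTC−10:00), 15:15 UTC − 10h = 05:15 Solos Zone standard time.
Daylight saving runs 28 November 2032 – 26 February 2033; the standard-time date in Solos Zone, January 6, 2033, is inside that window, so Solos Zone is at UTC−09:00.
15:15 UTC − 9h = 06:15 Solos Zone.

06:15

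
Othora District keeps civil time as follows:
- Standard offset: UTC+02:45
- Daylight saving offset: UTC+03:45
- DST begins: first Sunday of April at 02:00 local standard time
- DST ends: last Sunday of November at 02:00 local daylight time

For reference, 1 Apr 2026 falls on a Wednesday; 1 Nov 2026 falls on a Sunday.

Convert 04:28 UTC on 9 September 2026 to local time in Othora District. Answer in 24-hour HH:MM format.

1 April 2026 is a Wednesday, so the first Sunday is April 5.
1 November 2026 is a Sunday, so Sundays fall on 1, 8, 15, 22, 29; the last is November 29.
At the standard offset (UTC+02:45), 04:28 UTC + 2h45m = 07:13 Othora District standard time.
The standard-time date in Othora District, 9 September 2026, lies within the daylight-saving period (5 April – 29 November), so Othora District is on daylight time, UTC+03:45.
04:28 UTC + 3h45m = 08:13 local.

08:13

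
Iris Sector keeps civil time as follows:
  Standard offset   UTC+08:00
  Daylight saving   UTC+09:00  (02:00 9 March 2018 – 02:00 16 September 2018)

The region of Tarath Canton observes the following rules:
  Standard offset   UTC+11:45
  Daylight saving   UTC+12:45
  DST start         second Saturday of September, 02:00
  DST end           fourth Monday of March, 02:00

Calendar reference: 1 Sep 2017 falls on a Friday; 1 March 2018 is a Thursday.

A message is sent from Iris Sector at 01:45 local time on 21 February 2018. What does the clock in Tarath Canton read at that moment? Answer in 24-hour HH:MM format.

06:30

21 February 2018 is outside the daylight-saving period (9 March – 16 September), so Iris Sector is on standard time, UTC+08:00.
01:45 Iris Sector − 8h = 17:45 UTC (rolling into the previous day, 20 February 2018).
1 September 2017 is a Friday, so the first Saturday is September 2 and the second is September 9.
1 March 2018 is a Thursday, so the first Monday is March 5 and the fourth is March 26.
At the standard offset (UTC+11:45), 17:45 UTC + 11h45m = 05:30 Tarath Canton standard time (rolling into the next day, 21 February 2018).
The standard-time date in Tarath Canton, 21 February 2018, lies within the daylight-saving period (9 September 2017 – 26 March 2018), so Tarath Canton is on daylight time, UTC+12:45.
17:45 UTC + 12h45m = 06:30 Tarath Canton (rolling into the next day, 21 February 2018).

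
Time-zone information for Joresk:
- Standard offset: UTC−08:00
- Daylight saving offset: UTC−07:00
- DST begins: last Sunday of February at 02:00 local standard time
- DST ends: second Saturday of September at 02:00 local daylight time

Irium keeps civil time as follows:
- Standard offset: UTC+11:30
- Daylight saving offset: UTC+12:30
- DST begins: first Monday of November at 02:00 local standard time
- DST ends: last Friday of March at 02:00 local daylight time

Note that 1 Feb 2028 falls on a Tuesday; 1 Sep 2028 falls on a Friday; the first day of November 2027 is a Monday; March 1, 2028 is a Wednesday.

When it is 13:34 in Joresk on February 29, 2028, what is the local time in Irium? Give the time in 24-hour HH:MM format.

1 February 2028 is a Tuesday, so Sundays fall on 6, 13, 20, 27; the last is February 27.
1 September 2028 is a Friday, so the first Saturday is September 2 and the second is September 9.
Daylight saving runs 27 February – 9 September; February 29, 2028 is inside that window, so Joresk is at UTC−07:00.
13:34 Joresk + 7h = 20:34 UTC.
1 November 2027 is a Monday, so the first Monday is November 1.
1 March 2028 is a Wednesday, so Fridays fall on 3, 10, 17, 24, 31; the last is March 31.
At the standard offset (UTC+11:30), 20:34 UTC + 11h30m = 08:04 Irium standard time (rolling into the next day, 1 March 2028).
The standard-time date in Irium, March 1, 2028, lies within the daylight-saving period (1 November 2027 – 31 March 2028), so Irium is on daylight time, UTC+12:30.
20:34 UTC + 12h30m = 09:04 Irium (rolling into the next day, 1 March 2028).

09:04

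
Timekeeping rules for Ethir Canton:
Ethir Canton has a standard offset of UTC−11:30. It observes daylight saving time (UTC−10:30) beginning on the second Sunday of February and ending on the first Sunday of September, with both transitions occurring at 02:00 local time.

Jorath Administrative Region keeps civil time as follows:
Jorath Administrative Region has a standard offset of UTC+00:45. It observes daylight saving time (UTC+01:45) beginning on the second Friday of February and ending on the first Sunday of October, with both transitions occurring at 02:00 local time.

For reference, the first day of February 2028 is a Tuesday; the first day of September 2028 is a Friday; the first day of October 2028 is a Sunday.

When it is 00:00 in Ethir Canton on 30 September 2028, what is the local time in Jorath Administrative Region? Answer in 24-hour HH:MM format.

13:15

1 February 2028 is a Tuesday, so the first Sunday is February 6 and the second is February 13.
1 September 2028 is a Friday, so the first Sunday is September 3.
Daylight saving runs 13 February – 3 September; 30 September 2028 is outside that window, so Ethir Canton is on standard time at UTC−11:30.
00:00 Ethir Canton + 11h30m = 11:30 UTC.
1 February 2028 is a Tuesday, so the first Friday is February 4 and the second is February 11.
1 October 2028 is a Sunday, so the first Sunday is October 1.
At the standard offset (UTC+00:45), 11:30 UTC + 0h45m = 12:15 Jorath Administrative Region standard time.
The standard-time date in Jorath Administrative Region, 30 September 2028, lies within the daylight-saving period (11 February – 1 October), so Jorath Administrative Region is on daylight time, UTC+01:45.
11:30 UTC + 1h45m = 13:15 Jorath Administrative Region.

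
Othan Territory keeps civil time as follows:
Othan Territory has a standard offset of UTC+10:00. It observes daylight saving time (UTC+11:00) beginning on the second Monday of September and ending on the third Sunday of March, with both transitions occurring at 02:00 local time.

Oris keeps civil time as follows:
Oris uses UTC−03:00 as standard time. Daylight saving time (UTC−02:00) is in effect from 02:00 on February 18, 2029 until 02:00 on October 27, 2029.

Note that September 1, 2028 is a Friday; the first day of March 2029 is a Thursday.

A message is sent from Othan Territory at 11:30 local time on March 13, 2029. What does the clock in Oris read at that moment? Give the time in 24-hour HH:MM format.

22:30

1 September 2028 is a Friday, so the first Monday is September 4 and the second is September 11.
1 March 2029 is a Thursday, so the first Sunday is March 4 and the third is March 18.
March 13, 2029 falls between 11 September 2028 and 18 March 2029, so daylight saving is in effect and Othan Territory is at UTC+11:00.
11:30 Othan Territory − 11h = 00:30 UTC.
At the standard offset (UTC−03:00), 00:30 UTC − 3h = 21:30 Oris standard time (rolling into the previous day, 12 March 2029).
The standard-time date in Oris, March 12, 2029, lies within the daylight-saving period (18 February – 27 October), so Oris is on daylight time, UTC−02:00.
00:30 UTC − 2h = 22:30 Oris (rolling into the previous day, 12 March 2029).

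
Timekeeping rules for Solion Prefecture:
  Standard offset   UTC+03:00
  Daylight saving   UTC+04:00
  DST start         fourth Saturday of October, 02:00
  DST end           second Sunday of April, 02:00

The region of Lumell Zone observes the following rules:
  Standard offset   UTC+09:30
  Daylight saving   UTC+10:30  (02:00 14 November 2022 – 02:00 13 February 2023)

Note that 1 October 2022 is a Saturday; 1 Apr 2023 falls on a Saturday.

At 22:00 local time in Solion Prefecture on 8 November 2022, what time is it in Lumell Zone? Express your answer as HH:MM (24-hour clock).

03:30

1 October 2022 is a Saturday, so the first Saturday is October 1 and the fourth is October 22.
1 April 2023 is a Saturday, so the first Sunday is April 2 and the second is April 9.
8 November 2022 falls between 22 October 2022 and 9 April 2023, so daylight saving is in effect and Solion Prefecture is at UTC+04:00.
22:00 Solion Prefecture − 4h = 18:00 UTC.
At the standard offset (UTC+09:30), 18:00 UTC + 9h30m = 03:30 Lumell Zone standard time (rolling into the next day, 9 November 2022).
The standard-time date in Lumell Zone, 9 November 2022, does not fall between 14 November 2022 and 13 February 2023, so daylight saving is not in effect and Lumell Zone is at UTC+09:30.
18:00 UTC + 9h30m = 03:30 Lumell Zone (rolling into the next day, 9 November 2022).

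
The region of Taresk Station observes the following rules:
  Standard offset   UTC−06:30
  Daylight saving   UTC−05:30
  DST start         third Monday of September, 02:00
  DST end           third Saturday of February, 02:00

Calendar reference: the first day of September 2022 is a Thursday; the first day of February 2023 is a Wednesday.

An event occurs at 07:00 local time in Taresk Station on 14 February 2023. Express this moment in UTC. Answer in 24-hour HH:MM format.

12:30

1 September 2022 is a Thursday, so the first Monday is September 5 and the third is September 19.
1 February 2023 is a Wednesday, so the first Saturday is February 4 and the third is February 18.
14 February 2023 lies within the daylight-saving period (19 September 2022 – 18 February 2023), so Taresk Station is on daylight time, UTC−05:30.
07:00 local + 5h30m = 12:30 UTC.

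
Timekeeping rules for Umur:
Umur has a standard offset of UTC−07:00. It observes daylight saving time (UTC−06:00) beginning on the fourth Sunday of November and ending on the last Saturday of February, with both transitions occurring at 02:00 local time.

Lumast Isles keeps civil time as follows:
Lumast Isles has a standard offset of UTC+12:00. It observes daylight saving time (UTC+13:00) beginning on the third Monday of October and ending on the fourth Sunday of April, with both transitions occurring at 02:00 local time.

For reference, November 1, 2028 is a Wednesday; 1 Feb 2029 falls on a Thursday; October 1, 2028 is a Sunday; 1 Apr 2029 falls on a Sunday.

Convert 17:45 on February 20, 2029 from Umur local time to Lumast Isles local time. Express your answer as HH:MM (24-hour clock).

1 November 2028 is a Wednesday, so the first Sunday is November 5 and the fourth is November 26.
1 February 2029 is a Thursday, so Saturdays fall on 3, 10, 17, 24; the last is February 24.
Daylight saving runs 26 November 2028 – 24 February 2029; February 20, 2029 is inside that window, so Umur is at UTC−06:00.
17:45 Umur + 6h = 23:45 UTC.
1 October 2028 is a Sunday, so the first Monday is October 2 and the third is October 16.
1 April 2029 is a Sunday, so the first Sunday is April 1 and the fourth is April 22.
At the standard offset (UTC+12:00), 23:45 UTC + 12h = 11:45 Lumast Isles standard time (rolling into the next day, 21 February 2029).
The standard-time date in Lumast Isles, February 21, 2029, falls between 16 October 2028 and 22 April 2029, so daylight saving is in effect and Lumast Isles is at UTC+13:00.
23:45 UTC + 13h = 12:45 Lumast Isles (rolling into the next day, 21 February 2029).

12:45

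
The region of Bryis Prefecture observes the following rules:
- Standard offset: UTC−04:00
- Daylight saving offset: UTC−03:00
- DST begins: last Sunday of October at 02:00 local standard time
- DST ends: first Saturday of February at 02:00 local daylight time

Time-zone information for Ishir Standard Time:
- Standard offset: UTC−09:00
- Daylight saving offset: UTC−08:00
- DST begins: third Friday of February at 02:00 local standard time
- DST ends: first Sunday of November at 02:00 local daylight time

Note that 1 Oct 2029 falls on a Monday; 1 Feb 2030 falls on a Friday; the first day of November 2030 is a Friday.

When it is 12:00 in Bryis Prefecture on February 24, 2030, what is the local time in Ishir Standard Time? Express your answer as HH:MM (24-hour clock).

08:00

1 October 2029 is a Monday, so Sundays fall on 7, 14, 21, 28; the last is October 28.
1 February 2030 is a Friday, so the first Saturday is February 2.
Daylight saving runs 28 October 2029 – 2 February 2030; February 24, 2030 is outside that window, so Bryis Prefecture is on standard time at UTC−04:00.
12:00 Bryis Prefecture + 4h = 16:00 UTC.
1 February 2030 is a Friday, so the first Friday is February 1 and the third is February 15.
1 November 2030 is a Friday, so the first Sunday is November 3.
At the standard offset (UTC−09:00), 16:00 UTC − 9h = 07:00 Ishir Standard Time standard time.
The standard-time date in Ishir Standard Time, February 24, 2030, lies within the daylight-saving period (15 February – 3 November), so Ishir Standard Time is on daylight time, UTC−08:00.
16:00 UTC − 8h = 08:00 Ishir Standard Time.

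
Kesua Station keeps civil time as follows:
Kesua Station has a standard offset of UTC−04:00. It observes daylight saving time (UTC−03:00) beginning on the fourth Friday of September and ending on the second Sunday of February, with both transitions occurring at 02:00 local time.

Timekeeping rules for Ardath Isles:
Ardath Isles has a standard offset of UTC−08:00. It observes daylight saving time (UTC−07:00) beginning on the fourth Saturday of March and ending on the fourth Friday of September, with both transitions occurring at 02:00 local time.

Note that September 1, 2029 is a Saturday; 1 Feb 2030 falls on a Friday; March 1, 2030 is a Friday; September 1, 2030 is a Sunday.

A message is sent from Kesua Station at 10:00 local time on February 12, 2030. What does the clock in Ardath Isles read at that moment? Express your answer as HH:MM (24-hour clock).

1 September 2029 is a Saturday, so the first Friday is September 7 and the fourth is September 28.
1 February 2030 is a Friday, so the first Sunday is February 3 and the second is February 10.
Daylight saving runs 28 September 2029 – 10 February 2030; February 12, 2030 is outside that window, so Kesua Station is on standard time at UTC−04:00.
10:00 Kesua Station + 4h = 14:00 UTC.
1 March 2030 is a Friday, so the first Saturday is March 2 and the fourth is March 23.
1 September 2030 is a Sunday, so the first Friday is September 6 and the fourth is September 27.
At the standard offset (UTC−08:00), 14:00 UTC − 8h = 06:00 Ardath Isles standard time.
Daylight saving runs 23 March – 27 September; the standard-time date in Ardath Isles, February 12, 2030, is outside that window, so Ardath Isles is on standard time at UTC−08:00.
14:00 UTC − 8h = 06:00 Ardath Isles.

06:00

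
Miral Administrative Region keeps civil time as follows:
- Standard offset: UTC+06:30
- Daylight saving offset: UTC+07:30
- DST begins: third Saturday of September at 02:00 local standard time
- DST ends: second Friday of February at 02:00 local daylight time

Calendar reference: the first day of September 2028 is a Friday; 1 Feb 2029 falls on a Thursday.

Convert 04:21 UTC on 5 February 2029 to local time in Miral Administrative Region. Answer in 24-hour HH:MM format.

11:51

1 September 2028 is a Friday, so the first Saturday is September 2 and the third is September 16.
1 February 2029 is a Thursday, so the first Friday is February 2 and the second is February 9.
At the standard offset (UTC+06:30), 04:21 UTC + 6h30m = 10:51 Miral Administrative Region standard time.
The standard-time date in Miral Administrative Region, 5 February 2029, falls between 16 September 2028 and 9 February 2029, so daylight saving is in effect and Miral Administrative Region is at UTC+07:30.
04:21 UTC + 7h30m = 11:51 local.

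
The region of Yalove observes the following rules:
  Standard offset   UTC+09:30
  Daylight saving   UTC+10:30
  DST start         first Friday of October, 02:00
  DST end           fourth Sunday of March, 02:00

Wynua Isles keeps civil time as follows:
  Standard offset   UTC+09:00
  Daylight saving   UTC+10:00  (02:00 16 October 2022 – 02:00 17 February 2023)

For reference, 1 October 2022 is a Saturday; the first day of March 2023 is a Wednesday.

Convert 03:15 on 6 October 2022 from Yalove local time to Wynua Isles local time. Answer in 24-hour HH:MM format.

02:45

1 October 2022 is a Saturday, so the first Friday is October 7.
1 March 2023 is a Wednesday, so the first Sunday is March 5 and the fourth is March 26.
Daylight saving runs 7 October 2022 – 26 March 2023; 6 October 2022 is outside that window, so Yalove is on standard time at UTC+09:30.
03:15 Yalove − 9h30m = 17:45 UTC (rolling into the previous day, 5 October 2022).
At the standard offset (UTC+09:00), 17:45 UTC + 9h = 02:45 Wynua Isles standard time (rolling into the next day, 6 October 2022).
The standard-time date in Wynua Isles, 6 October 2022, does not fall between 16 October 2022 and 17 February 2023, so daylight saving is not in effect and Wynua Isles is at UTC+09:00.
17:45 UTC + 9h = 02:45 Wynua Isles (rolling into the next day, 6 October 2022).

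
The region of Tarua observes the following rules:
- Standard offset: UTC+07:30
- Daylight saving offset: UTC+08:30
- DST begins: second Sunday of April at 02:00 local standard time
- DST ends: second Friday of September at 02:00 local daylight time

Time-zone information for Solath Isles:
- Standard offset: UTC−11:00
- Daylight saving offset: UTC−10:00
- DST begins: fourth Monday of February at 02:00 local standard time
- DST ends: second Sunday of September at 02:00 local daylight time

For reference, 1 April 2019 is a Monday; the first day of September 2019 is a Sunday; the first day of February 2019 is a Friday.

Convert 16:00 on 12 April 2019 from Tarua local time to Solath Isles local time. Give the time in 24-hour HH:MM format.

1 April 2019 is a Monday, so the first Sunday is April 7 and the second is April 14.
1 September 2019 is a Sunday, so the first Friday is September 6 and the second is September 13.
12 April 2019 is outside the daylight-saving period (14 April – 13 September), so Tarua is on standard time, UTC+07:30.
16:00 Tarua − 7h30m = 08:30 UTC.
1 February 2019 is a Friday, so the first Monday is February 4 and the fourth is February 25.
1 September 2019 is a Sunday, so the first Sunday is September 1 and the second is September 8.
At the standard offset (UTC−11:00), 08:30 UTC − 11h = 21:30 Solath Isles standard time (rolling into the previous day, 11 April 2019).
Daylight saving runs 25 February – 8 September; the standard-time date in Solath Isles, 11 April 2019, is inside that window, so Solath Isles is at UTC−10:00.
08:30 UTC − 10h = 22:30 Solath Isles (rolling into the previous day, 11 April 2019).

22:30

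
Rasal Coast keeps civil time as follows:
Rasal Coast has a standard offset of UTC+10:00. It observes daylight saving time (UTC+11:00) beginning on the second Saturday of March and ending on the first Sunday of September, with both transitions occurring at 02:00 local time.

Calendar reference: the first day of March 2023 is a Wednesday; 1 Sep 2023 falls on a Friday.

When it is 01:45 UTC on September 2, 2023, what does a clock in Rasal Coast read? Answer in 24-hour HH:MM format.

1 March 2023 is a Wednesday, so the first Saturday is March 4 and the second is March 11.
1 September 2023 is a Friday, so the first Sunday is September 3.
At the standard offset (UTC+10:00), 01:45 UTC + 10h = 11:45 Rasal Coast standard time.
The standard-time date in Rasal Coast, September 2, 2023, lies within the daylight-saving period (11 March – 3 September), so Rasal Coast is on daylight time, UTC+11:00.
01:45 UTC + 11h = 12:45 local.

12:45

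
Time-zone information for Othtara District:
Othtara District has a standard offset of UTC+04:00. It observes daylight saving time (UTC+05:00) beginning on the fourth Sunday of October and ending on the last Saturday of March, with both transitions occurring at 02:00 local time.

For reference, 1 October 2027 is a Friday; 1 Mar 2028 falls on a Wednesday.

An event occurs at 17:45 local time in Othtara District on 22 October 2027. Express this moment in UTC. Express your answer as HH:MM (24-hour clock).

1 October 2027 is a Friday, so the first Sunday is October 3 and the fourth is October 24.
1 March 2028 is a Wednesday, so Saturdays fall on 4, 11, 18, 25; the last is March 25.
22 October 2027 does not fall between 24 October 2027 and 25 March 2028, so daylight saving is not in effect and Othtara District is at UTC+04:00.
17:45 local − 4h = 13:45 UTC.

13:45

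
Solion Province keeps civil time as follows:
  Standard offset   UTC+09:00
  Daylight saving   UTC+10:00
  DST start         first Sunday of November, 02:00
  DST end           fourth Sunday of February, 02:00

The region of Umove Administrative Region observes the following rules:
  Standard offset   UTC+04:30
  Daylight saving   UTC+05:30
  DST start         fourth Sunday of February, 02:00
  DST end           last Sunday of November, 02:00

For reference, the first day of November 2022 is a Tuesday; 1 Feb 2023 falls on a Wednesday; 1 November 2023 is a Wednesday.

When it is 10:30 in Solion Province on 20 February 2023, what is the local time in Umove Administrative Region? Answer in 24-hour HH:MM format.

1 November 2022 is a Tuesday, so the first Sunday is November 6.
1 February 2023 is a Wednesday, so the first Sunday is February 5 and the fourth is February 26.
Daylight saving runs 6 November 2022 – 26 February 2023; 20 February 2023 is inside that window, so Solion Province is at UTC+10:00.
10:30 Solion Province − 10h = 00:30 UTC.
1 February 2023 is a Wednesday, so the first Sunday is February 5 and the fourth is February 26.
1 November 2023 is a Wednesday, so Sundays fall on 5, 12, 19, 26; the last is November 26.
At the standard offset (UTC+04:30), 00:30 UTC + 4h30m = 05:00 Umove Administrative Region standard time.
Daylight saving runs 26 February – 26 November; the standard-time date in Umove Administrative Region, 20 February 2023, is outside that window, so Umove Administrative Region is on standard time at UTC+04:30.
00:30 UTC + 4h30m = 05:00 Umove Administrative Region.

05:00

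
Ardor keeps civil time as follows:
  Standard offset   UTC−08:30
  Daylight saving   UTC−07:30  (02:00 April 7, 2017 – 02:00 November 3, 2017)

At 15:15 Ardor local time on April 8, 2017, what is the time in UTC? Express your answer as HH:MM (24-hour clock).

Daylight saving runs 7 April – 3 November; April 8, 2017 is inside that window, so Ardor is at UTC−07:30.
15:15 local + 7h30m = 22:45 UTC.

22:45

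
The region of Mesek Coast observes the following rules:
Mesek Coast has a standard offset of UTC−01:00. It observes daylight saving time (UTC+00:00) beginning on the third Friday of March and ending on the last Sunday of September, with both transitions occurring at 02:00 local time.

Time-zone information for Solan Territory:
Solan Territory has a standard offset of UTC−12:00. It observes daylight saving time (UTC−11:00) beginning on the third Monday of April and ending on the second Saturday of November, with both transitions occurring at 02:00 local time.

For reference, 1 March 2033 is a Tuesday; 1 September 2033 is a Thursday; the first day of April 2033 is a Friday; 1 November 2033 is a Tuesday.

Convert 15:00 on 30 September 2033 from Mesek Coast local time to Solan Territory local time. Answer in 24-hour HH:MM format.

1 March 2033 is a Tuesday, so the first Friday is March 4 and the third is March 18.
1 September 2033 is a Thursday, so Sundays fall on 4, 11, 18, 25; the last is September 25.
Daylight saving runs 18 March – 25 September; 30 September 2033 is outside that window, so Mesek Coast is on standard time at UTC−01:00.
15:00 Mesek Coast + 1h = 16:00 UTC.
1 April 2033 is a Friday, so the first Monday is April 4 and the third is April 18.
1 November 2033 is a Tuesday, so the first Saturday is November 5 and the second is November 12.
At the standard offset (UTC−12:00), 16:00 UTC − 12h = 04:00 Solan Territory standard time.
Daylight saving runs 18 April – 12 November; the standard-time date in Solan Territory, 30 September 2033, is inside that window, so Solan Territory is at UTC−11:00.
16:00 UTC − 11h = 05:00 Solan Territory.

05:00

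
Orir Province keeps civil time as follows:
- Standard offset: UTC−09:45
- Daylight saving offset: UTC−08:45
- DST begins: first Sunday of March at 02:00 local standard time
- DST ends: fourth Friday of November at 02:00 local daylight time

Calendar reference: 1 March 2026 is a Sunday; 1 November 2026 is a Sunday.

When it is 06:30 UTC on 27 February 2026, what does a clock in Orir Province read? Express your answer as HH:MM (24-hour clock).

1 March 2026 is a Sunday, so the first Sunday is March 1.
1 November 2026 is a Sunday, so the first Friday is November 6 and the fourth is November 27.
At the standard offset (UTC−09:45), 06:30 UTC − 9h45m = 20:45 Orir Province standard time (rolling into the previous day, 26 February 2026).
Daylight saving runs 1 March – 27 November; the standard-time date in Orir Province, 26 February 2026, is outside that window, so Orir Province is on standard time at UTC−09:45.
06:30 UTC − 9h45m = 20:45 local (rolling into the previous day, 26 February 2026).

20:45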